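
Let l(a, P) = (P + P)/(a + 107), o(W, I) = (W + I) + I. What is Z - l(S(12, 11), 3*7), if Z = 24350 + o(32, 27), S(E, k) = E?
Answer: 415406/17 ≈ 24436.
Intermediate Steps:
o(W, I) = W + 2*I (o(W, I) = (I + W) + I = W + 2*I)
l(a, P) = 2*P/(107 + a) (l(a, P) = (2*P)/(107 + a) = 2*P/(107 + a))
Z = 24436 (Z = 24350 + (32 + 2*27) = 24350 + (32 + 54) = 24350 + 86 = 24436)
Z - l(S(12, 11), 3*7) = 24436 - 2*3*7/(107 + 12) = 24436 - 2*21/119 = 24436 - 1*6/17 = 24436 - 6/17 = 415406/17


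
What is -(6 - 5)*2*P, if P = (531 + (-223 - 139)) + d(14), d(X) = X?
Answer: -366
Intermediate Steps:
P = 183 (P = (531 + (-223 - 139)) + 14 = (531 - 362) + 14 = 169 + 14 = 183)
-(6 - 5)*2*P = -(6 - 5)*2*183 = -1*2*183 = -2*183 = -1*366 = -366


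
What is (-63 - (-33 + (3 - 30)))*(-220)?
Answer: 660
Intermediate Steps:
(-63 - (-33 + (3 - 30)))*(-220) = (-63 - (-33 - 27))*(-220) = (-63 - 1*(-60))*(-220) = (-63 + 60)*(-220) = -3*(-220) = 660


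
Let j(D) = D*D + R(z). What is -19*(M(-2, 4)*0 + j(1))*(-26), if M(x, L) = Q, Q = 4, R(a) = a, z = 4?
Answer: 2470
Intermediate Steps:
j(D) = 4 + D² (j(D) = D*D + 4 = D² + 4 = 4 + D²)
M(x, L) = 4
-19*(M(-2, 4)*0 + j(1))*(-26) = -19*(4*0 + (4 + 1²))*(-26) = -19*(0 + (4 + 1))*(-26) = -19*(0 + 5)*(-26) = -19*5*(-26) = -95*(-26) = 2470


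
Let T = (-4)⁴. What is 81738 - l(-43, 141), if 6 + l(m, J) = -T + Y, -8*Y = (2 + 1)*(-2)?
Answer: 327997/4 ≈ 81999.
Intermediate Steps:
Y = ¾ (Y = -(2 + 1)*(-2)/8 = -3*(-2)/8 = -⅛*(-6) = ¾ ≈ 0.75000)
T = 256
l(m, J) = -1045/4 (l(m, J) = -6 + (-1*256 + ¾) = -6 + (-256 + ¾) = -6 - 1021/4 = -1045/4)
81738 - l(-43, 141) = 81738 - 1*(-1045/4) = 81738 + 1045/4 = 327997/4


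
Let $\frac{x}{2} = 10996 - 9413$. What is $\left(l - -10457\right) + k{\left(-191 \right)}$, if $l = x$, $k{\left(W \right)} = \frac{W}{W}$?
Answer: $13624$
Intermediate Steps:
$x = 3166$ ($x = 2 \left(10996 - 9413\right) = 2 \cdot 1583 = 3166$)
$k{\left(W \right)} = 1$
$l = 3166$
$\left(l - -10457\right) + k{\left(-191 \right)} = \left(3166 - -10457\right) + 1 = \left(3166 + 10457\right) + 1 = 13623 + 1 = 13624$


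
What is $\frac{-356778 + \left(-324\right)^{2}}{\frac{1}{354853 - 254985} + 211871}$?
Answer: $- \frac{2794106904}{2351014781} \approx -1.1885$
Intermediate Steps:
$\frac{-356778 + \left(-324\right)^{2}}{\frac{1}{354853 - 254985} + 211871} = \frac{-356778 + 104976}{\frac{1}{99868} + 211871} = - \frac{251802}{\frac{1}{99868} + 211871} = - \frac{251802}{\frac{21159133029}{99868}} = \left(-251802\right) \frac{99868}{21159133029} = - \frac{2794106904}{2351014781}$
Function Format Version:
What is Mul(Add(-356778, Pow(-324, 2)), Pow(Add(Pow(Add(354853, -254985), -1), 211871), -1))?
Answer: Rational(-2794106904, 2351014781) ≈ -1.1885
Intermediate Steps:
Mul(Add(-356778, Pow(-324, 2)), Pow(Add(Pow(Add(354853, -254985), -1), 211871), -1)) = Mul(Add(-356778, 104976), Pow(Add(Pow(99868, -1), 211871), -1)) = Mul(-251802, Pow(Add(Rational(1, 99868), 211871), -1)) = Mul(-251802, Pow(Rational(21159133029, 99868), -1)) = Mul(-251802, Rational(99868, 21159133029)) = Rational(-2794106904, 2351014781)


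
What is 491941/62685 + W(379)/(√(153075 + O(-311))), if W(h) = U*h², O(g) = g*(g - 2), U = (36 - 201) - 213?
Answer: 491941/62685 - 3878307*√250418/17887 ≈ -1.0849e+5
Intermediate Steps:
U = -378 (U = -165 - 213 = -378)
O(g) = g*(-2 + g)
W(h) = -378*h²
491941/62685 + W(379)/(√(153075 + O(-311))) = 491941/62685 + (-378*379²)/(√(153075 - 311*(-2 - 311))) = 491941*(1/62685) + (-378*143641)/(√(153075 - 311*(-313))) = 491941/62685 - 54296298/√(153075 + 97343) = 491941/62685 - 54296298*√250418/250418 = 491941/62685 - 3878307*√250418/17887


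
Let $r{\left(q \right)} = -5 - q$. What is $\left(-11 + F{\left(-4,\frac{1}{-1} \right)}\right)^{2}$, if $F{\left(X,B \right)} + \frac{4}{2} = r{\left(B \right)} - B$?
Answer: $256$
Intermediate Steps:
$F{\left(X,B \right)} = -7 - 2 B$ ($F{\left(X,B \right)} = -2 - \left(5 + 2 B\right) = -7 - 2 B$)
$\left(-11 + F{\left(-4,\frac{1}{-1} \right)}\right)^{2} = \left(-11 - \left(7 + \frac{2}{-1}\right)\right)^{2} = \left(-11 - 5\right)^{2} = \left(-16\right)^{2} = 256$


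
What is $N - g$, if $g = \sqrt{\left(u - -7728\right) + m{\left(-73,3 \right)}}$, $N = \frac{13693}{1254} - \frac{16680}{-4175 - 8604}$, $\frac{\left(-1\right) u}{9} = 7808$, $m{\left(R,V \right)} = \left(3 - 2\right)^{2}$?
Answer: $\frac{195899567}{16024866} - i \sqrt{62543} \approx 12.225 - 250.09 i$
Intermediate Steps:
$m{\left(R,V \right)} = 1$ ($m{\left(R,V \right)} = 1^{2} = 1$)
$u = -70272$ ($u = \left(-9\right) 7808 = -70272$)
$N = \frac{195899567}{16024866}$ ($N = 13693 \cdot \frac{1}{1254} - \frac{16680}{-12779} = \frac{13693}{1254} - - \frac{16680}{12779} = \frac{13693}{1254} + \frac{16680}{12779} = \frac{195899567}{16024866} \approx 12.225$)
$g = i \sqrt{62543}$ ($g = \sqrt{\left(-70272 - -7728\right) + 1} = \sqrt{\left(-70272 + 7728\right) + 1} = \sqrt{-62544 + 1} = \sqrt{-62543} = i \sqrt{62543} \approx 250.09 i$)
$N - g = \frac{195899567}{16024866} - i \sqrt{62543}$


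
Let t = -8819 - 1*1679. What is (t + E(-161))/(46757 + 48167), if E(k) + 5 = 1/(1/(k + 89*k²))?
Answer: 2296305/94924 ≈ 24.191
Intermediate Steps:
t = -10498 (t = -8819 - 1679 = -10498)
E(k) = -5 + k + 89*k² (E(k) = -5 + 1/(1/(k + 89*k²)) = -5 + (k + 89*k²) = -5 + k + 89*k²)
(t + E(-161))/(46757 + 48167) = (-10498 + (-5 - 161 + 89*(-161)²))/(46757 + 48167) = (-10498 + (-5 - 161 + 89*25921))/94924 = (-10498 + (-5 - 161 + 2306969))*(1/94924) = (-10498 + 2306803)*(1/94924) = 2296305*(1/94924) = 2296305/94924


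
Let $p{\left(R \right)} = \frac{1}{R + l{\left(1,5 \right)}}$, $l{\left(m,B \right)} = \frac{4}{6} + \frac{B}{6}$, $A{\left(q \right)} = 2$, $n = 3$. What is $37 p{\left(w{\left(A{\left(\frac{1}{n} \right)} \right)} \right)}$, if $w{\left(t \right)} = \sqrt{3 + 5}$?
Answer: $- \frac{222}{23} + \frac{296 \sqrt{2}}{23} \approx 8.5481$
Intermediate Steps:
$l{\left(m,B \right)} = \frac{2}{3} + \frac{B}{6}$ ($l{\left(m,B \right)} = 4 \cdot \frac{1}{6} + B \frac{1}{6} = \frac{2}{3} + \frac{B}{6}$)
$w{\left(t \right)} = 2 \sqrt{2}$ ($w{\left(t \right)} = \sqrt{8} = 2 \sqrt{2}$)
$p{\left(R \right)} = \frac{1}{\frac{3}{2} + R}$ ($p{\left(R \right)} = \frac{1}{R + \left(\frac{2}{3} + \frac{1}{6} \cdot 5\right)} = \frac{1}{R + \left(\frac{2}{3} + \frac{5}{6}\right)} = \frac{1}{R + \frac{3}{2}} = \frac{1}{\frac{3}{2} + R}$)
$37 p{\left(w{\left(A{\left(\frac{1}{n} \right)} \right)} \right)} = 37 \frac{2}{3 + 2 \cdot 2 \sqrt{2}} = 37 \frac{2}{3 + 4 \sqrt{2}} = \frac{74}{3 + 4 \sqrt{2}}$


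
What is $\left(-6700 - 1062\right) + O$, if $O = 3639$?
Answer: $-4123$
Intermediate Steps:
$\left(-6700 - 1062\right) + O = \left(-6700 - 1062\right) + 3639 = -7762 + 3639 = -4123$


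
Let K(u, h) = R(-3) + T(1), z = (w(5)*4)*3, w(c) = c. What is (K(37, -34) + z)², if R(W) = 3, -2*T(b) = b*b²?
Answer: 15625/4 ≈ 3906.3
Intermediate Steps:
T(b) = -b³/2 (T(b) = -b*b²/2 = -b³/2)
z = 60 (z = (5*4)*3 = 20*3 = 60)
K(u, h) = 5/2 (K(u, h) = 3 - ½*1³ = 3 - ½*1 = 3 - ½ = 5/2)
(K(37, -34) + z)² = (5/2 + 60)² = (125/2)² = 15625/4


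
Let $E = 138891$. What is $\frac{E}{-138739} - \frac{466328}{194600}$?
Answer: $- \frac{11465758624}{3374826175} \approx -3.3974$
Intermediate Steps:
$\frac{E}{-138739} - \frac{466328}{194600} = \frac{138891}{-138739} - \frac{466328}{194600} = 138891 \left(- \frac{1}{138739}\right) - \frac{58291}{24325} = - \frac{138891}{138739} - \frac{58291}{24325} = - \frac{11465758624}{3374826175}$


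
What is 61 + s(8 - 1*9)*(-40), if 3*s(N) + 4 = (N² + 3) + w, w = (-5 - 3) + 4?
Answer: 343/3 ≈ 114.33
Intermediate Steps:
w = -4 (w = -8 + 4 = -4)
s(N) = -5/3 + N²/3 (s(N) = -4/3 + ((N² + 3) - 4)/3 = -4/3 + ((3 + N²) - 4)/3 = -4/3 + (-1 + N²)/3 = -4/3 + (-⅓ + N²/3) = -5/3 + N²/3)
61 + s(8 - 1*9)*(-40) = 61 + (-5/3 + (8 - 1*9)²/3)*(-40) = 61 + (-5/3 + (8 - 9)²/3)*(-40) = 61 + (-5/3 + (⅓)*(-1)²)*(-40) = 61 + (-5/3 + (⅓)*1)*(-40) = 61 + (-5/3 + ⅓)*(-40) = 61 - 4/3*(-40) = 61 + 160/3 = 343/3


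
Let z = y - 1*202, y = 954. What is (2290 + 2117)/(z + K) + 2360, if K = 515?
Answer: 2994527/1267 ≈ 2363.5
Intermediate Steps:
z = 752 (z = 954 - 1*202 = 954 - 202 = 752)
(2290 + 2117)/(z + K) + 2360 = (2290 + 2117)/(752 + 515) + 2360 = 4407/1267 + 2360 = 2994527/1267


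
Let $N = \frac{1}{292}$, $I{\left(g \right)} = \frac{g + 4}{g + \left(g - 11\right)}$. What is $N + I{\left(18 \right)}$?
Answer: $\frac{6449}{7300} \approx 0.88342$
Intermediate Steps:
$I{\left(g \right)} = \frac{4 + g}{-11 + 2 g}$ ($I{\left(g \right)} = \frac{4 + g}{g + \left(-11 + g\right)} = \frac{4 + g}{-11 + 2 g}$)
$N = \frac{1}{292} \approx 0.0034247$
$N + I{\left(18 \right)} = \frac{1}{292} + \frac{4 + 18}{-11 + 2 \cdot 18} = \frac{1}{292} + \frac{1}{-11 + 36} \cdot 22 = \frac{1}{292} + \frac{1}{25} \cdot 22 = \frac{1}{292} + \frac{22}{25} = \frac{6449}{7300}$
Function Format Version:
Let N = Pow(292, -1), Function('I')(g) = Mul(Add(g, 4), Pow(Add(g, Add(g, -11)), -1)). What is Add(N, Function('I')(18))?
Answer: Rational(6449, 7300) ≈ 0.88342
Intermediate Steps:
Function('I')(g) = Mul(Pow(Add(-11, Mul(2, g)), -1), Add(4, g)) (Function('I')(g) = Mul(Add(4, g), Pow(Add(g, Add(-11, g)), -1)) = Mul(Add(4, g), Pow(Add(-11, Mul(2, g)), -1)) = Mul(Pow(Add(-11, Mul(2, g)), -1), Add(4, g)))
N = Rational(1, 292) ≈ 0.0034247
Add(N, Function('I')(18)) = Add(Rational(1, 292), Mul(Pow(Add(-11, Mul(2, 18)), -1), Add(4, 18))) = Add(Rational(1, 292), Mul(Pow(Add(-11, 36), -1), 22)) = Add(Rational(1, 292), Mul(Pow(25, -1), 22)) = Add(Rational(1, 292), Mul(Rational(1, 25), 22)) = Add(Rational(1, 292), Rational(22, 25)) = Rational(6449, 7300)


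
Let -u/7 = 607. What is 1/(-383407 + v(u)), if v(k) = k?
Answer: -1/387656 ≈ -2.5796e-6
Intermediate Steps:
u = -4249 (u = -7*607 = -4249)
1/(-383407 + v(u)) = 1/(-383407 - 4249) = 1/(-387656) = -1/387656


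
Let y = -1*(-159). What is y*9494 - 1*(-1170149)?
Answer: 2679695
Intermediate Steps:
y = 159
y*9494 - 1*(-1170149) = 159*9494 - 1*(-1170149) = 1509546 + 1170149 = 2679695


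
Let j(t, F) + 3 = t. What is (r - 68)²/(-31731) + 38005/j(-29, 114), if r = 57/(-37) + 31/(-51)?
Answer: -613517507889785/516510908064 ≈ -1187.8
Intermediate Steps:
j(t, F) = -3 + t
r = -4054/1887 (r = 57*(-1/37) + 31*(-1/51) = -57/37 - 31/51 = -4054/1887 ≈ -2.1484)
(r - 68)²/(-31731) + 38005/j(-29, 114) = (-4054/1887 - 68)²/(-31731) + 38005/(-3 - 29) = (-132370/1887)²*(-1/31731) + 38005/(-32) = (17521816900/3560769)*(-1/31731) + 38005*(-1/32) = -2503116700/16140965877 - 38005/32 = -613517507889785/516510908064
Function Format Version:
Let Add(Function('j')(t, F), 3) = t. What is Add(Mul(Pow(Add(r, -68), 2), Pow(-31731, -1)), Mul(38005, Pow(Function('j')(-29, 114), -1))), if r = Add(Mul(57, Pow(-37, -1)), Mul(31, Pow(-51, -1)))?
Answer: Rational(-613517507889785, 516510908064) ≈ -1187.8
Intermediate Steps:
Function('j')(t, F) = Add(-3, t)
r = Rational(-4054, 1887) (r = Add(Mul(57, Rational(-1, 37)), Mul(31, Rational(-1, 51))) = Add(Rational(-57, 37), Rational(-31, 51)) = Rational(-4054, 1887) ≈ -2.1484)
Add(Mul(Pow(Add(r, -68), 2), Pow(-31731, -1)), Mul(38005, Pow(Function('j')(-29, 114), -1))) = Add(Mul(Pow(Add(Rational(-4054, 1887), -68), 2), Pow(-31731, -1)), Mul(38005, Pow(Add(-3, -29), -1))) = Add(Mul(Pow(Rational(-132370, 1887), 2), Rational(-1, 31731)), Mul(38005, Pow(-32, -1))) = Add(Mul(Rational(17521816900, 3560769), Rational(-1, 31731)), Mul(38005, Rational(-1, 32))) = Add(Rational(-2503116700, 16140965877), Rational(-38005, 32)) = Rational(-613517507889785, 516510908064)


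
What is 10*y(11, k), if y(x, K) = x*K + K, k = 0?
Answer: 0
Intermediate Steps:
y(x, K) = K + K*x (y(x, K) = K*x + K = K + K*x)
10*y(11, k) = 10*(0*(1 + 11)) = 10*(0*12) = 10*0 = 0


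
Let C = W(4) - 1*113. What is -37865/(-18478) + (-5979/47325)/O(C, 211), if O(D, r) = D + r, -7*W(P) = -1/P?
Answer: 1638613283063/800141285250 ≈ 2.0479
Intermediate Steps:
W(P) = 1/(7*P) (W(P) = -(-1)/(7*P) = 1/(7*P))
C = -3163/28 (C = (⅐)/4 - 1*113 = (⅐)*(¼) - 113 = 1/28 - 113 = -3163/28 ≈ -112.96)
-37865/(-18478) + (-5979/47325)/O(C, 211) = -37865/(-18478) + (-5979/47325)/(-3163/28 + 211) = -37865*(-1/18478) + (-5979*1/47325)/(2745/28) = 37865/18478 - 1993/15775*28/2745 = 37865/18478 - 55804/43302375 = 1638613283063/800141285250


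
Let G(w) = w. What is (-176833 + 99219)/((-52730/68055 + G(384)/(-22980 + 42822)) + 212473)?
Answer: -3493528537278/9563710795403 ≈ -0.36529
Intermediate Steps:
(-176833 + 99219)/((-52730/68055 + G(384)/(-22980 + 42822)) + 212473) = (-176833 + 99219)/((-52730/68055 + 384/(-22980 + 42822)) + 212473) = -77614/((-52730*1/68055 + 384/19842) + 212473) = -77614/((-10546/13611 + 384*(1/19842)) + 212473) = -77614/((-10546/13611 + 64/3307) + 212473) = -77614/(-34004518/45011577 + 212473) = -77614/9563710795403/45011577 = -77614*45011577/9563710795403 = -3493528537278/9563710795403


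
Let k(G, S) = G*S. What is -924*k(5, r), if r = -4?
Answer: 18480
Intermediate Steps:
-924*k(5, r) = -4620*(-4) = -924*(-20) = 18480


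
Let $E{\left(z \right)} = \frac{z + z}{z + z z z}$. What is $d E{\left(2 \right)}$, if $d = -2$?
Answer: $- \frac{4}{5} \approx -0.8$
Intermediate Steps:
$E{\left(z \right)} = \frac{2 z}{z + z^{3}}$ ($E{\left(z \right)} = \frac{2 z}{z + z^{2} z} = \frac{2 z}{z + z^{3}}$)
$d E{\left(2 \right)} = - 2 \frac{2}{1 + 2^{2}} = - 2 \frac{2}{1 + 4} = - 2 \cdot \frac{2}{5} = - 2 \cdot 2 \cdot \frac{1}{5} = \left(-2\right) \frac{2}{5} = - \frac{4}{5}$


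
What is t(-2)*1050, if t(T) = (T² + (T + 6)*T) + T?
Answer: -6300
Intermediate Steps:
t(T) = T + T² + T*(6 + T) (t(T) = (T² + (6 + T)*T) + T = (T² + T*(6 + T)) + T = T + T² + T*(6 + T))
t(-2)*1050 = -2*(7 + 2*(-2))*1050 = -2*(7 - 4)*1050 = -2*3*1050 = -6*1050 = -6300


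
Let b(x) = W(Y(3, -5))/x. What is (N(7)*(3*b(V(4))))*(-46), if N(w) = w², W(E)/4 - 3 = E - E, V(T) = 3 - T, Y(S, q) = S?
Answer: 81144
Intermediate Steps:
W(E) = 12 (W(E) = 12 + 4*(E - E) = 12 + 4*0 = 12 + 0 = 12)
b(x) = 12/x
(N(7)*(3*b(V(4))))*(-46) = (7²*(3*(12/(3 - 1*4))))*(-46) = (49*(3*(12/(3 - 4))))*(-46) = (49*(3*(12/(-1))))*(-46) = (49*(3*(12*(-1))))*(-46) = (49*(3*(-12)))*(-46) = (49*(-36))*(-46) = -1764*(-46) = 81144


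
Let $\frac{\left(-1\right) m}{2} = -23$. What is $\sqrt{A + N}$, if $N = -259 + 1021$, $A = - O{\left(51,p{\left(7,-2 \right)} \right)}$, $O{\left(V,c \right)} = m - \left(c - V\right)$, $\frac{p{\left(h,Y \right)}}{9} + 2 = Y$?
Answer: $\sqrt{629} \approx 25.08$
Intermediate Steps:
$m = 46$ ($m = \left(-2\right) \left(-23\right) = 46$)
$p{\left(h,Y \right)} = -18 + 9 Y$
$O{\left(V,c \right)} = 46 + V - c$ ($O{\left(V,c \right)} = 46 - \left(c - V\right) = 46 + \left(V - c\right) = 46 + V - c$)
$A = -133$ ($A = - (46 + 51 - \left(-18 + 9 \left(-2\right)\right)) = - (46 + 51 - \left(-18 - 18\right)) = - (46 + 51 - -36) = - (46 + 51 + 36) = \left(-1\right) 133 = -133$)
$N = 762$
$\sqrt{A + N} = \sqrt{-133 + 762} = \sqrt{629}$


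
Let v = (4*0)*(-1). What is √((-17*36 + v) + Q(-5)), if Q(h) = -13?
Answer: 25*I ≈ 25.0*I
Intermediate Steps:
v = 0 (v = 0*(-1) = 0)
√((-17*36 + v) + Q(-5)) = √((-17*36 + 0) - 13) = √((-612 + 0) - 13) = √(-612 - 13) = √(-625) = 25*I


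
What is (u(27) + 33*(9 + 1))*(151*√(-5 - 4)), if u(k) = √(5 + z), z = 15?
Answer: 906*I*(165 + √5) ≈ 1.5152e+5*I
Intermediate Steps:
u(k) = 2*√5 (u(k) = √(5 + 15) = √20 = 2*√5)
(u(27) + 33*(9 + 1))*(151*√(-5 - 4)) = (2*√5 + 33*(9 + 1))*(151*√(-5 - 4)) = (2*√5 + 33*10)*(151*√(-9)) = (2*√5 + 330)*(151*(3*I)) = (330 + 2*√5)*(453*I) = 453*I*(330 + 2*√5)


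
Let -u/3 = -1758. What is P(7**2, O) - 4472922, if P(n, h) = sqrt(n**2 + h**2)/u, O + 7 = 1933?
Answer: -4472922 + sqrt(3711877)/5274 ≈ -4.4729e+6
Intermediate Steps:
u = 5274 (u = -3*(-1758) = 5274)
O = 1926 (O = -7 + 1933 = 1926)
P(n, h) = sqrt(h**2 + n**2)/5274 (P(n, h) = sqrt(n**2 + h**2)/5274 = sqrt(h**2 + n**2)*(1/5274) = sqrt(h**2 + n**2)/5274)
P(7**2, O) - 4472922 = sqrt(1926**2 + (7**2)**2)/5274 - 4472922 = sqrt(3709476 + 49**2)/5274 - 4472922 = sqrt(3709476 + 2401)/5274 - 4472922 = sqrt(3711877)/5274 - 4472922 = -4472922 + sqrt(3711877)/5274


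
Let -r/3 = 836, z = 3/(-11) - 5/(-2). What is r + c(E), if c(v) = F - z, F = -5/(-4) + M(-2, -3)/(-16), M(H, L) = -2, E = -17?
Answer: -220779/88 ≈ -2508.9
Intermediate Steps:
z = 49/22 (z = 3*(-1/11) - 5*(-½) = -3/11 + 5/2 = 49/22 ≈ 2.2273)
F = 11/8 (F = -5/(-4) - 2/(-16) = -5*(-¼) - 2*(-1/16) = 5/4 + ⅛ = 11/8 ≈ 1.3750)
c(v) = -75/88 (c(v) = 11/8 - 1*49/22 = 11/8 - 49/22 = -75/88)
r = -2508 (r = -3*836 = -2508)
r + c(E) = -2508 - 75/88 = -220779/88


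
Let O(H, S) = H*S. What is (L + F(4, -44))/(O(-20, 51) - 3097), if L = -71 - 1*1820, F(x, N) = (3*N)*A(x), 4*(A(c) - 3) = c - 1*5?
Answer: 98/179 ≈ 0.54749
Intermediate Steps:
A(c) = 7/4 + c/4 (A(c) = 3 + (c - 1*5)/4 = 3 + (c - 5)/4 = 3 + (-5 + c)/4 = 3 + (-5/4 + c/4) = 7/4 + c/4)
F(x, N) = 3*N*(7/4 + x/4) (F(x, N) = (3*N)*(7/4 + x/4) = 3*N*(7/4 + x/4))
L = -1891 (L = -71 - 1820 = -1891)
(L + F(4, -44))/(O(-20, 51) - 3097) = (-1891 + (¾)*(-44)*(7 + 4))/(-20*51 - 3097) = (-1891 + (¾)*(-44)*11)/(-1020 - 3097) = (-1891 - 363)/(-4117) = -2254*(-1/4117) = 98/179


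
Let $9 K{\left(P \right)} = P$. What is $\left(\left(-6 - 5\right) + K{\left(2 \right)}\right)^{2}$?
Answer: $\frac{9409}{81} \approx 116.16$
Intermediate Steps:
$K{\left(P \right)} = \frac{P}{9}$
$\left(\left(-6 - 5\right) + K{\left(2 \right)}\right)^{2} = \left(\left(-6 - 5\right) + \frac{1}{9} \cdot 2\right)^{2} = \left(\left(-6 - 5\right) + \frac{2}{9}\right)^{2} = \left(-11 + \frac{2}{9}\right)^{2} = \left(- \frac{97}{9}\right)^{2} = \frac{9409}{81}$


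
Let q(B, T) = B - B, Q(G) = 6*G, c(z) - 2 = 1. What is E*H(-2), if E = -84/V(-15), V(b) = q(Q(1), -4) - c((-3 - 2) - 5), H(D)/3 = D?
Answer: -168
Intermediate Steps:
H(D) = 3*D
c(z) = 3 (c(z) = 2 + 1 = 3)
q(B, T) = 0
V(b) = -3 (V(b) = 0 - 1*3 = 0 - 3 = -3)
E = 28 (E = -84/(-3) = -84*(-⅓) = 28)
E*H(-2) = 28*(3*(-2)) = 28*(-6) = -168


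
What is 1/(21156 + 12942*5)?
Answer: 1/85866 ≈ 1.1646e-5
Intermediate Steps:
1/(21156 + 12942*5) = 1/(21156 + 64710) = 1/85866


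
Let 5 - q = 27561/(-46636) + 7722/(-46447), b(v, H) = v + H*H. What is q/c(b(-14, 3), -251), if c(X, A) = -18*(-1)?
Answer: 12470760419/38989841256 ≈ 0.31985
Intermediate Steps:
b(v, H) = v + H²
q = 12470760419/2166102292 (q = 5 - (27561/(-46636) + 7722/(-46447)) = 5 - (27561*(-1/46636) + 7722*(-1/46447)) = 5 - (-27561/46636 - 7722/46447) = 5 - 1*(-1640248959/2166102292) = 5 + 1640248959/2166102292 = 12470760419/2166102292 ≈ 5.7572)
c(X, A) = 18
q/c(b(-14, 3), -251) = (12470760419/2166102292)/18 = (12470760419/2166102292)*(1/18) = 12470760419/38989841256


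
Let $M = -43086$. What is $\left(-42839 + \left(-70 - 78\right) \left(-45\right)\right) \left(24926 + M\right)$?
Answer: $657010640$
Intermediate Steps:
$\left(-42839 + \left(-70 - 78\right) \left(-45\right)\right) \left(24926 + M\right) = \left(-42839 + \left(-70 - 78\right) \left(-45\right)\right) \left(24926 - 43086\right) = \left(-42839 - -6660\right) \left(-18160\right) = \left(-42839 + 6660\right) \left(-18160\right) = \left(-36179\right) \left(-18160\right) = 657010640$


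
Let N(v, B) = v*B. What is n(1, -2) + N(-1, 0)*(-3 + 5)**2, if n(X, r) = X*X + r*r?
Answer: 5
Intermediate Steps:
n(X, r) = X**2 + r**2
N(v, B) = B*v
n(1, -2) + N(-1, 0)*(-3 + 5)**2 = (1**2 + (-2)**2) + (0*(-1))*(-3 + 5)**2 = (1 + 4) + 0*2**2 = 5 + 0*4 = 5 + 0 = 5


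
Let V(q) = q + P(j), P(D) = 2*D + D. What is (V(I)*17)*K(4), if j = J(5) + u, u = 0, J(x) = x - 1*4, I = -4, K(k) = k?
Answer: -68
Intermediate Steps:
J(x) = -4 + x (J(x) = x - 4 = -4 + x)
j = 1 (j = (-4 + 5) + 0 = 1 + 0 = 1)
P(D) = 3*D
V(q) = 3 + q (V(q) = q + 3*1 = q + 3 = 3 + q)
(V(I)*17)*K(4) = ((3 - 4)*17)*4 = -1*17*4 = -17*4 = -68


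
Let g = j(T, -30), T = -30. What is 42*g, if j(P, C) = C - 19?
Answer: -2058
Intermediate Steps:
j(P, C) = -19 + C
g = -49 (g = -19 - 30 = -49)
42*g = 42*(-49) = -2058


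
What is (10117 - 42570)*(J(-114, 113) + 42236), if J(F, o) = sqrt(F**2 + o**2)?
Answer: -1370684908 - 32453*sqrt(25765) ≈ -1.3759e+9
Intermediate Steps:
(10117 - 42570)*(J(-114, 113) + 42236) = (10117 - 42570)*(sqrt((-114)**2 + 113**2) + 42236) = -32453*(sqrt(12996 + 12769) + 42236) = -32453*(sqrt(25765) + 42236) = -32453*(42236 + sqrt(25765)) = -1370684908 - 32453*sqrt(25765)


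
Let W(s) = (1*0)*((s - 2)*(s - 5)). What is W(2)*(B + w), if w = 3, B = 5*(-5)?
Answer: 0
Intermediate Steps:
B = -25
W(s) = 0 (W(s) = 0*((-2 + s)*(-5 + s)) = 0*((-5 + s)*(-2 + s)) = 0)
W(2)*(B + w) = 0*(-25 + 3) = 0*(-22) = 0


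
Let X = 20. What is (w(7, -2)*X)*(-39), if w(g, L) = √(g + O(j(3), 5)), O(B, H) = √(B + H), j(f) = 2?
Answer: -780*√(7 + √7) ≈ -2422.5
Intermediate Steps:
w(g, L) = √(g + √7) (w(g, L) = √(g + √(2 + 5)) = √(g + √7))
(w(7, -2)*X)*(-39) = (√(7 + √7)*20)*(-39) = (20*√(7 + √7))*(-39) = -780*√(7 + √7)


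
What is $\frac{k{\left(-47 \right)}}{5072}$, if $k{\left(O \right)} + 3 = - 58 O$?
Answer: $\frac{2723}{5072} \approx 0.53687$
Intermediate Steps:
$k{\left(O \right)} = -3 - 58 O$
$\frac{k{\left(-47 \right)}}{5072} = \frac{-3 - -2726}{5072} = \left(-3 + 2726\right) \frac{1}{5072} = 2723 \cdot \frac{1}{5072} = \frac{2723}{5072}$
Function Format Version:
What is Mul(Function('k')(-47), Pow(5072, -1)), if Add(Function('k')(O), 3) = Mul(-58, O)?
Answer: Rational(2723, 5072) ≈ 0.53687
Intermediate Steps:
Function('k')(O) = Add(-3, Mul(-58, O))
Mul(Function('k')(-47), Pow(5072, -1)) = Mul(Add(-3, Mul(-58, -47)), Pow(5072, -1)) = Mul(Add(-3, 2726), Rational(1, 5072)) = Mul(2723, Rational(1, 5072)) = Rational(2723, 5072)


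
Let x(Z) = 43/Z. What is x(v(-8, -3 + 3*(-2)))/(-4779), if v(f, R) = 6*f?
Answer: 43/229392 ≈ 0.00018745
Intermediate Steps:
x(v(-8, -3 + 3*(-2)))/(-4779) = (43/((6*(-8))))/(-4779) = (43/(-48))*(-1/4779) = (43*(-1/48))*(-1/4779) = -43/48*(-1/4779) = 43/229392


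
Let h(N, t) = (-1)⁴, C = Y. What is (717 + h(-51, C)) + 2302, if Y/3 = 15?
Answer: 3020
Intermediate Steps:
Y = 45 (Y = 3*15 = 45)
C = 45
h(N, t) = 1
(717 + h(-51, C)) + 2302 = (717 + 1) + 2302 = 718 + 2302 = 3020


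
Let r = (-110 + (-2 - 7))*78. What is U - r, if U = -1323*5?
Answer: 2667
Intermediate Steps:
U = -6615
r = -9282 (r = (-110 - 9)*78 = -119*78 = -9282)
U - r = -6615 - 1*(-9282) = -6615 + 9282 = 2667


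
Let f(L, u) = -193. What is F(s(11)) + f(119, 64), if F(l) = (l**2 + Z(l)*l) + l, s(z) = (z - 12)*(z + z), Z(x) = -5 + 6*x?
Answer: 3283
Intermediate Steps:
s(z) = 2*z*(-12 + z) (s(z) = (-12 + z)*(2*z) = 2*z*(-12 + z))
F(l) = l + l**2 + l*(-5 + 6*l) (F(l) = (l**2 + (-5 + 6*l)*l) + l = (l**2 + l*(-5 + 6*l)) + l = l + l**2 + l*(-5 + 6*l))
F(s(11)) + f(119, 64) = (2*11*(-12 + 11))*(-4 + 7*(2*11*(-12 + 11))) - 193 = (2*11*(-1))*(-4 + 7*(2*11*(-1))) - 193 = -22*(-4 + 7*(-22)) - 193 = -22*(-4 - 154) - 193 = -22*(-158) - 193 = 3476 - 193 = 3283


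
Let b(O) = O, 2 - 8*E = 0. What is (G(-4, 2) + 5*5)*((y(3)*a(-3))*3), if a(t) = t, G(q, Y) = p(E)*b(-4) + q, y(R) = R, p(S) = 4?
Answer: -135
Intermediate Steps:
E = ¼ (E = ¼ - ⅛*0 = ¼ + 0 = ¼ ≈ 0.25000)
G(q, Y) = -16 + q (G(q, Y) = 4*(-4) + q = -16 + q)
(G(-4, 2) + 5*5)*((y(3)*a(-3))*3) = ((-16 - 4) + 5*5)*((3*(-3))*3) = (-20 + 25)*(-9*3) = 5*(-27) = -135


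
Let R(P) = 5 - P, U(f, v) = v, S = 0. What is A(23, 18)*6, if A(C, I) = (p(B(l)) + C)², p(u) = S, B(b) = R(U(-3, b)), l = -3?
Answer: 3174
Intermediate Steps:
B(b) = 5 - b
p(u) = 0
A(C, I) = C² (A(C, I) = (0 + C)² = C²)
A(23, 18)*6 = 23²*6 = 529*6 = 3174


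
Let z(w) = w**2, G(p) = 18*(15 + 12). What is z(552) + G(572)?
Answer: 305190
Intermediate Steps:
G(p) = 486 (G(p) = 18*27 = 486)
z(552) + G(572) = 552**2 + 486 = 304704 + 486 = 305190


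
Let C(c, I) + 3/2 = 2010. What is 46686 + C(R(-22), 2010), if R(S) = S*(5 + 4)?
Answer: 97389/2 ≈ 48695.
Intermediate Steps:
R(S) = 9*S (R(S) = S*9 = 9*S)
C(c, I) = 4017/2 (C(c, I) = -3/2 + 2010 = 4017/2)
46686 + C(R(-22), 2010) = 46686 + 4017/2 = 97389/2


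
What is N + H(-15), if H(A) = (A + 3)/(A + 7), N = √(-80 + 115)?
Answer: 3/2 + √35 ≈ 7.4161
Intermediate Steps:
N = √35 ≈ 5.9161
H(A) = (3 + A)/(7 + A)
N + H(-15) = √35 + (3 - 15)/(7 - 15) = √35 - 12/(-8) = √35 - ⅛*(-12) = √35 + 3/2 = 3/2 + √35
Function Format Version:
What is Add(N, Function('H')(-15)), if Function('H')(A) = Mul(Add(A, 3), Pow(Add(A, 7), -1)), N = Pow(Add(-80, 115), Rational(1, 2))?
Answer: Add(Rational(3, 2), Pow(35, Rational(1, 2))) ≈ 7.4161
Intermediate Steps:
N = Pow(35, Rational(1, 2)) ≈ 5.9161
Function('H')(A) = Mul(Pow(Add(7, A), -1), Add(3, A)) (Function('H')(A) = Mul(Add(3, A), Pow(Add(7, A), -1)) = Mul(Pow(Add(7, A), -1), Add(3, A)))
Add(N, Function('H')(-15)) = Add(Pow(35, Rational(1, 2)), Mul(Pow(Add(7, -15), -1), Add(3, -15))) = Add(Pow(35, Rational(1, 2)), Mul(Pow(-8, -1), -12)) = Add(Pow(35, Rational(1, 2)), Mul(Rational(-1, 8), -12)) = Add(Pow(35, Rational(1, 2)), Rational(3, 2)) = Add(Rational(3, 2), Pow(35, Rational(1, 2)))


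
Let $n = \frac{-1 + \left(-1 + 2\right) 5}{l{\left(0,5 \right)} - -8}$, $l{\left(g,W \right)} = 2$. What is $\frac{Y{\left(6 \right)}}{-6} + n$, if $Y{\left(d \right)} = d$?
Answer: $- \frac{3}{5} \approx -0.6$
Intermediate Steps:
$n = \frac{2}{5}$ ($n = \frac{-1 + \left(-1 + 2\right) 5}{2 - -8} = \frac{-1 + 1 \cdot 5}{2 + 8} = \frac{-1 + 5}{10} = 4 \cdot \frac{1}{10} = \frac{2}{5} \approx 0.4$)
$\frac{Y{\left(6 \right)}}{-6} + n = \frac{1}{-6} \cdot 6 + \frac{2}{5} = \left(- \frac{1}{6}\right) 6 + \frac{2}{5} = -1 + \frac{2}{5} = - \frac{3}{5}$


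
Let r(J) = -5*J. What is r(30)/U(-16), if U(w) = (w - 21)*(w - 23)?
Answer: -50/481 ≈ -0.10395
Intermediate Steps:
U(w) = (-23 + w)*(-21 + w) (U(w) = (-21 + w)*(-23 + w) = (-23 + w)*(-21 + w))
r(30)/U(-16) = (-5*30)/(483 + (-16)² - 44*(-16)) = -150/(483 + 256 + 704) = -150/1443 = -150*1/1443 = -50/481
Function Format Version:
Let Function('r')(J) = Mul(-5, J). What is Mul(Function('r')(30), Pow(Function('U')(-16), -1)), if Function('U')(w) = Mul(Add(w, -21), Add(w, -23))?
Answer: Rational(-50, 481) ≈ -0.10395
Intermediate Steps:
Function('U')(w) = Mul(Add(-23, w), Add(-21, w)) (Function('U')(w) = Mul(Add(-21, w), Add(-23, w)) = Mul(Add(-23, w), Add(-21, w)))
Mul(Function('r')(30), Pow(Function('U')(-16), -1)) = Mul(Mul(-5, 30), Pow(Add(483, Pow(-16, 2), Mul(-44, -16)), -1)) = Mul(-150, Pow(Add(483, 256, 704), -1)) = Mul(-150, Pow(1443, -1)) = Mul(-150, Rational(1, 1443)) = Rational(-50, 481)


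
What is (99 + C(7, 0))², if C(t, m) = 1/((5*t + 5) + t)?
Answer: 21659716/2209 ≈ 9805.2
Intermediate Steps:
C(t, m) = 1/(5 + 6*t) (C(t, m) = 1/((5 + 5*t) + t) = 1/(5 + 6*t))
(99 + C(7, 0))² = (99 + 1/(5 + 6*7))² = (99 + 1/(5 + 42))² = (99 + 1/47)² = (4654/47)² = 21659716/2209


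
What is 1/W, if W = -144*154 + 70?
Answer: -1/22106 ≈ -4.5237e-5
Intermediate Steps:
W = -22106 (W = -22176 + 70 = -22106)
1/W = 1/(-22106) = -1/22106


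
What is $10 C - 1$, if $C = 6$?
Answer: $59$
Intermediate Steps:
$10 C - 1 = 10 \cdot 6 - 1 = 60 - 1 = 59$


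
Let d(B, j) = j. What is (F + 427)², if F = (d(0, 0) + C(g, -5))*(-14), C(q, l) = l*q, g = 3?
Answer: 405769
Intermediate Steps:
F = 210 (F = (0 - 5*3)*(-14) = (0 - 15)*(-14) = -15*(-14) = 210)
(F + 427)² = (210 + 427)² = 637² = 405769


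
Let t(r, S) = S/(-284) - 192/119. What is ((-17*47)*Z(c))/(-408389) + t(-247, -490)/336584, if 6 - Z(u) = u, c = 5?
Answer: 4545161812767/2322751819268048 ≈ 0.0019568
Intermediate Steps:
Z(u) = 6 - u
t(r, S) = -192/119 - S/284 (t(r, S) = S*(-1/284) - 192*1/119 = -S/284 - 192/119 = -192/119 - S/284)
((-17*47)*Z(c))/(-408389) + t(-247, -490)/336584 = ((-17*47)*(6 - 1*5))/(-408389) + (-192/119 - 1/284*(-490))/336584 = -799*(6 - 5)*(-1/408389) + (-192/119 + 245/142)*(1/336584) = -799*1*(-1/408389) + (1891/16898)*(1/336584) = -799*(-1/408389) + 1891/5687596432 = 799/408389 + 1891/5687596432 = 4545161812767/2322751819268048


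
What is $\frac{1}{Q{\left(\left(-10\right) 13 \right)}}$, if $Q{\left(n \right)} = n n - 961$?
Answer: $\frac{1}{15939} \approx 6.2739 \cdot 10^{-5}$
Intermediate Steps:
$Q{\left(n \right)} = -961 + n^{2}$ ($Q{\left(n \right)} = n^{2} - 961 = -961 + n^{2}$)
$\frac{1}{Q{\left(\left(-10\right) 13 \right)}} = \frac{1}{-961 + \left(\left(-10\right) 13\right)^{2}} = \frac{1}{-961 + \left(-130\right)^{2}} = \frac{1}{-961 + 16900} = \frac{1}{15939}$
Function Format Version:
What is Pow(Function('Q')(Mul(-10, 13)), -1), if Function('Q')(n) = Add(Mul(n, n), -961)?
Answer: Rational(1, 15939) ≈ 6.2739e-5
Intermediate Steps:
Function('Q')(n) = Add(-961, Pow(n, 2)) (Function('Q')(n) = Add(Pow(n, 2), -961) = Add(-961, Pow(n, 2)))
Pow(Function('Q')(Mul(-10, 13)), -1) = Pow(Add(-961, Pow(Mul(-10, 13), 2)), -1) = Pow(Add(-961, Pow(-130, 2)), -1) = Pow(Add(-961, 16900), -1) = Pow(15939, -1) = Rational(1, 15939)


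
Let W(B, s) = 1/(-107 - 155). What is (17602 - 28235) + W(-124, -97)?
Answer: -2785847/262 ≈ -10633.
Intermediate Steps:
W(B, s) = -1/262 (W(B, s) = 1/(-262) = -1/262)
(17602 - 28235) + W(-124, -97) = (17602 - 28235) - 1/262 = -10633 - 1/262 = -2785847/262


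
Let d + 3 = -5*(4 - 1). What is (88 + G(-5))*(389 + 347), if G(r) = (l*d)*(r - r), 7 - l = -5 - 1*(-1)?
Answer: 64768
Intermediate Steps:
d = -18 (d = -3 - 5*(4 - 1) = -3 - 5*3 = -3 - 15 = -18)
l = 11 (l = 7 - (-5 - 1*(-1)) = 7 - (-5 + 1) = 7 - 1*(-4) = 7 + 4 = 11)
G(r) = 0 (G(r) = (11*(-18))*(r - r) = -198*0 = 0)
(88 + G(-5))*(389 + 347) = (88 + 0)*(389 + 347) = 88*736 = 64768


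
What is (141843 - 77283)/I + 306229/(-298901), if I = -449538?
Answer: -26159770127/22394559623 ≈ -1.1681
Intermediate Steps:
(141843 - 77283)/I + 306229/(-298901) = (141843 - 77283)/(-449538) + 306229/(-298901) = 64560*(-1/449538) + 306229*(-1/298901) = -10760/74923 - 306229/298901 = -26159770127/22394559623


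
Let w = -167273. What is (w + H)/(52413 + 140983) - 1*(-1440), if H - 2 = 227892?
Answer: 278550861/193396 ≈ 1440.3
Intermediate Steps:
H = 227894 (H = 2 + 227892 = 227894)
(w + H)/(52413 + 140983) - 1*(-1440) = (-167273 + 227894)/(52413 + 140983) - 1*(-1440) = 60621/193396 + 1440 = 278550861/193396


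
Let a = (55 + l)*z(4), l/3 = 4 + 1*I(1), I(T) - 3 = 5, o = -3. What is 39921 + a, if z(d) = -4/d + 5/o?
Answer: 119035/3 ≈ 39678.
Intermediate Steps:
I(T) = 8 (I(T) = 3 + 5 = 8)
z(d) = -5/3 - 4/d (z(d) = -4/d + 5/(-3) = -4/d + 5*(-⅓) = -4/d - 5/3 = -5/3 - 4/d)
l = 36 (l = 3*(4 + 1*8) = 3*(4 + 8) = 3*12 = 36)
a = -728/3 (a = (55 + 36)*(-5/3 - 4/4) = 91*(-5/3 - 4*¼) = 91*(-5/3 - 1) = 91*(-8/3) = -728/3 ≈ -242.67)
39921 + a = 39921 - 728/3 = 119035/3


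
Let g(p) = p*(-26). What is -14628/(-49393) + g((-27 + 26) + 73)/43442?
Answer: 271502940/1072865353 ≈ 0.25306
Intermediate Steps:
g(p) = -26*p
-14628/(-49393) + g((-27 + 26) + 73)/43442 = -14628/(-49393) - 26*((-27 + 26) + 73)/43442 = -14628*(-1/49393) - 26*(-1 + 73)*(1/43442) = 14628/49393 - 26*72*(1/43442) = 14628/49393 - 1872*1/43442 = 14628/49393 - 936/21721 = 271502940/1072865353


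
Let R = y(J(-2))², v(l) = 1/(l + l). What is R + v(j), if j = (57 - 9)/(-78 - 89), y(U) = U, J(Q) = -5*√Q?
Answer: -4967/96 ≈ -51.740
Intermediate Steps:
j = -48/167 (j = 48/(-167) = 48*(-1/167) = -48/167 ≈ -0.28743)
v(l) = 1/(2*l)
R = -50 (R = (-5*I*√2)² = -50)
R + v(j) = -50 + 1/(2*(-48/167)) = -50 + (½)*(-167/48) = -50 - 167/96 = -4967/96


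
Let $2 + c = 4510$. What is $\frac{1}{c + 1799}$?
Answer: $\frac{1}{6307} \approx 0.00015855$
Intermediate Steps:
$c = 4508$ ($c = -2 + 4510 = 4508$)
$\frac{1}{c + 1799} = \frac{1}{4508 + 1799} = \frac{1}{6307}$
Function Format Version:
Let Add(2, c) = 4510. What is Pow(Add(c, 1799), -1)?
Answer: Rational(1, 6307) ≈ 0.00015855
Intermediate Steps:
c = 4508 (c = Add(-2, 4510) = 4508)
Pow(Add(c, 1799), -1) = Pow(Add(4508, 1799), -1) = Pow(6307, -1) = Rational(1, 6307)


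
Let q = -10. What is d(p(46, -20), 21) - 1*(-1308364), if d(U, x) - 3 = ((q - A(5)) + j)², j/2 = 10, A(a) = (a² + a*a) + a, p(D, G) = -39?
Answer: 1310392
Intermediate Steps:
A(a) = a + 2*a² (A(a) = (a² + a²) + a = 2*a² + a = a + 2*a²)
j = 20 (j = 2*10 = 20)
d(U, x) = 2028 (d(U, x) = 3 + ((-10 - 5*(1 + 2*5)) + 20)² = 3 + ((-10 - 5*(1 + 10)) + 20)² = 3 + ((-10 - 5*11) + 20)² = 3 + ((-10 - 1*55) + 20)² = 3 + ((-10 - 55) + 20)² = 3 + (-65 + 20)² = 3 + (-45)² = 3 + 2025 = 2028)
d(p(46, -20), 21) - 1*(-1308364) = 2028 - 1*(-1308364) = 2028 + 1308364 = 1310392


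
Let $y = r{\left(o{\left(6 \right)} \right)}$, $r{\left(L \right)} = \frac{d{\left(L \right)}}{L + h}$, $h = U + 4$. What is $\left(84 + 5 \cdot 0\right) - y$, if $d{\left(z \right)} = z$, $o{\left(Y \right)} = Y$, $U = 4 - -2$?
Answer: $\frac{669}{8} \approx 83.625$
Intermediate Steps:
$U = 6$ ($U = 4 + 2 = 6$)
$h = 10$ ($h = 6 + 4 = 10$)
$r{\left(L \right)} = \frac{L}{10 + L}$ ($r{\left(L \right)} = \frac{L}{L + 10} = \frac{L}{10 + L}$)
$y = \frac{3}{8}$ ($y = \frac{6}{10 + 6} = \frac{6}{16} = 6 \cdot \frac{1}{16} = \frac{3}{8} \approx 0.375$)
$\left(84 + 5 \cdot 0\right) - y = \left(84 + 5 \cdot 0\right) - \frac{3}{8} = \left(84 + 0\right) - \frac{3}{8} = 84 - \frac{3}{8} = \frac{669}{8}$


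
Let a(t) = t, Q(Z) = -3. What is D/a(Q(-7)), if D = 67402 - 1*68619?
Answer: 1217/3 ≈ 405.67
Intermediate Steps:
D = -1217 (D = 67402 - 68619 = -1217)
D/a(Q(-7)) = -1217/(-3) = -1217*(-1/3) = 1217/3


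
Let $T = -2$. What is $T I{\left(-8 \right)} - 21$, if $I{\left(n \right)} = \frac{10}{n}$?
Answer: $- \frac{37}{2} \approx -18.5$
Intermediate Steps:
$T I{\left(-8 \right)} - 21 = - 2 \frac{10}{-8} - 21 = - 2 \cdot 10 \left(- \frac{1}{8}\right) - 21 = \left(-2\right) \left(- \frac{5}{4}\right) - 21 = \frac{5}{2} - 21 = - \frac{37}{2}$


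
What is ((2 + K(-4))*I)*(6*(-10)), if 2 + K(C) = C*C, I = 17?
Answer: -16320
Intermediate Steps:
K(C) = -2 + C**2 (K(C) = -2 + C*C = -2 + C**2)
((2 + K(-4))*I)*(6*(-10)) = ((2 + (-2 + (-4)**2))*17)*(6*(-10)) = ((2 + (-2 + 16))*17)*(-60) = ((2 + 14)*17)*(-60) = (16*17)*(-60) = 272*(-60) = -16320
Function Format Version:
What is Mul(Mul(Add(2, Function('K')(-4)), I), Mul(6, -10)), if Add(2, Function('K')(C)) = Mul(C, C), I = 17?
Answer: -16320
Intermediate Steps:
Function('K')(C) = Add(-2, Pow(C, 2)) (Function('K')(C) = Add(-2, Mul(C, C)) = Add(-2, Pow(C, 2)))
Mul(Mul(Add(2, Function('K')(-4)), I), Mul(6, -10)) = Mul(Mul(Add(2, Add(-2, Pow(-4, 2))), 17), Mul(6, -10)) = Mul(Mul(Add(2, Add(-2, 16)), 17), -60) = Mul(Mul(Add(2, 14), 17), -60) = Mul(Mul(16, 17), -60) = Mul(272, -60) = -16320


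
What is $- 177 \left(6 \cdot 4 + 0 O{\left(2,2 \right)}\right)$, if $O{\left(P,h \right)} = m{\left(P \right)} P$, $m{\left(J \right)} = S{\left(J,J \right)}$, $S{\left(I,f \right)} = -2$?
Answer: $-4248$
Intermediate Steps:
$m{\left(J \right)} = -2$
$O{\left(P,h \right)} = - 2 P$
$- 177 \left(6 \cdot 4 + 0 O{\left(2,2 \right)}\right) = - 177 \left(6 \cdot 4 + 0 \left(\left(-2\right) 2\right)\right) = - 177 \left(24 + 0 \left(-4\right)\right) = - 177 \left(24 + 0\right) = \left(-177\right) 24 = -4248$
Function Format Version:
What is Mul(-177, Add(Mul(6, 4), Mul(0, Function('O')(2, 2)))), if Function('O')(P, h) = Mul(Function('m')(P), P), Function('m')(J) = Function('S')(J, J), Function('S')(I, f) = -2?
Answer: -4248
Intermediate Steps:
Function('m')(J) = -2
Function('O')(P, h) = Mul(-2, P)
Mul(-177, Add(Mul(6, 4), Mul(0, Function('O')(2, 2)))) = Mul(-177, Add(Mul(6, 4), Mul(0, Mul(-2, 2)))) = Mul(-177, Add(24, Mul(0, -4))) = Mul(-177, Add(24, 0)) = Mul(-177, 24) = -4248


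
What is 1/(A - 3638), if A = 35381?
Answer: 1/31743 ≈ 3.1503e-5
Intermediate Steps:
1/(A - 3638) = 1/(35381 - 3638) = 1/31743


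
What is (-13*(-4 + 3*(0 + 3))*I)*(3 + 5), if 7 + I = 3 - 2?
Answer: 3120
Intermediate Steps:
I = -6 (I = -7 + (3 - 2) = -7 + 1 = -6)
(-13*(-4 + 3*(0 + 3))*I)*(3 + 5) = (-13*(-4 + 3*(0 + 3))*(-6))*(3 + 5) = -13*(-4 + 3*3)*(-6)*8 = -13*(-4 + 9)*(-6)*8 = -65*(-6)*8 = -13*(-30)*8 = 390*8 = 3120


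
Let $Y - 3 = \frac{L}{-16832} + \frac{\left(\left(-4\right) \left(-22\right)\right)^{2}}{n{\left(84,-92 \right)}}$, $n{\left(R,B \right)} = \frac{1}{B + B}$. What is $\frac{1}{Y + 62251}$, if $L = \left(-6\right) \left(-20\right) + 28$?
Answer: $- \frac{4208}{5733997573} \approx -7.3387 \cdot 10^{-7}$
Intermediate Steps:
$n{\left(R,B \right)} = \frac{1}{2 B}$
$L = 148$ ($L = 120 + 28 = 148$)
$Y = - \frac{5995949781}{4208}$ ($Y = 3 + \left(\frac{148}{-16832} + \frac{\left(\left(-4\right) \left(-22\right)\right)^{2}}{\frac{1}{2} \frac{1}{-92}}\right) = 3 + \left(148 \left(- \frac{1}{16832}\right) + \frac{88^{2}}{\frac{1}{2} \left(- \frac{1}{92}\right)}\right) = 3 + \left(- \frac{37}{4208} + \frac{7744}{- \frac{1}{184}}\right) = 3 + \left(- \frac{37}{4208} + 7744 \left(-184\right)\right) = 3 - \frac{5995962405}{4208} = - \frac{5995949781}{4208} \approx -1.4249 \cdot 10^{6}$)
$\frac{1}{Y + 62251} = \frac{1}{- \frac{5995949781}{4208} + 62251} = \frac{1}{- \frac{5733997573}{4208}} = - \frac{4208}{5733997573}$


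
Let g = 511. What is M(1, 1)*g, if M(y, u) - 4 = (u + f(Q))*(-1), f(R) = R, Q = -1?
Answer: 2044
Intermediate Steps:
M(y, u) = 5 - u (M(y, u) = 4 + (u - 1)*(-1) = 4 + (-1 + u)*(-1) = 4 + (1 - u) = 5 - u)
M(1, 1)*g = (5 - 1*1)*511 = (5 - 1)*511 = 4*511 = 2044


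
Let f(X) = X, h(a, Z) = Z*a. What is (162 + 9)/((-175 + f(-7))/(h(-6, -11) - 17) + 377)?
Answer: 399/871 ≈ 0.45809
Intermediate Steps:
(162 + 9)/((-175 + f(-7))/(h(-6, -11) - 17) + 377) = (162 + 9)/((-175 - 7)/(-11*(-6) - 17) + 377) = 171/(-182/(66 - 17) + 377) = 171/(-182/49 + 377) = 171/(-182*1/49 + 377) = 171/(-26/7 + 377) = 171/(2613/7) = 171*(7/2613) = 399/871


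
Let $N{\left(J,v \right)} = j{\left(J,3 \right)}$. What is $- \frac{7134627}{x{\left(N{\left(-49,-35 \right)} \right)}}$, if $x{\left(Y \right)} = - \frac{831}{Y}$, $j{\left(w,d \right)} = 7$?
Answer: $\frac{16647463}{277} \approx 60099.0$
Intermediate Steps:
$N{\left(J,v \right)} = 7$
$- \frac{7134627}{x{\left(N{\left(-49,-35 \right)} \right)}} = - \frac{7134627}{\left(-831\right) \frac{1}{7}} = - \frac{7134627}{- \frac{831}{7}} = \left(-7134627\right) \left(- \frac{7}{831}\right) = \frac{16647463}{277}$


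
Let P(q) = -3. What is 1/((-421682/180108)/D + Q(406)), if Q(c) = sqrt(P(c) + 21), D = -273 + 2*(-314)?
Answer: -17107354948014/118502616658843607 + 19750443518795148*sqrt(2)/118502616658843607 ≈ 0.23556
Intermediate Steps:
D = -901 (D = -273 - 628 = -901)
Q(c) = 3*sqrt(2) (Q(c) = sqrt(-3 + 21) = sqrt(18) = 3*sqrt(2))
1/((-421682/180108)/D + Q(406)) = 1/(-421682/180108/(-901) + 3*sqrt(2)) = 1/(-421682*1/180108*(-1/901) + 3*sqrt(2)) = 1/(-210841/90054*(-1/901) + 3*sqrt(2)) = 1/(210841/81138654 + 3*sqrt(2))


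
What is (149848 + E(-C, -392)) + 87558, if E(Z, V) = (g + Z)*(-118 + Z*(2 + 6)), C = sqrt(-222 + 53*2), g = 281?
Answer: 203320 - 4260*I*sqrt(29) ≈ 2.0332e+5 - 22941.0*I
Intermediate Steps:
C = 2*I*sqrt(29) (C = sqrt(-222 + 106) = sqrt(-116) = 2*I*sqrt(29) ≈ 10.77*I)
E(Z, V) = (-118 + 8*Z)*(281 + Z) (E(Z, V) = (281 + Z)*(-118 + Z*(2 + 6)) = (281 + Z)*(-118 + Z*8) = (281 + Z)*(-118 + 8*Z) = (-118 + 8*Z)*(281 + Z))
(149848 + E(-C, -392)) + 87558 = (149848 + (-33158 + 8*(-2*I*sqrt(29))**2 + 2130*(-2*I*sqrt(29)))) + 87558 = (149848 + (-33158 + 8*(-116) - 4260*I*sqrt(29))) + 87558 = (149848 + (-33158 - 928 - 4260*I*sqrt(29))) + 87558 = (149848 + (-34086 - 4260*I*sqrt(29))) + 87558 = (115762 - 4260*I*sqrt(29)) + 87558 = 203320 - 4260*I*sqrt(29)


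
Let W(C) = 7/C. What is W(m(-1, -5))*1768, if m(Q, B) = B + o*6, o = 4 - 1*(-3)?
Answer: 12376/37 ≈ 334.49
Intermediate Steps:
o = 7 (o = 4 + 3 = 7)
m(Q, B) = 42 + B (m(Q, B) = B + 7*6 = B + 42 = 42 + B)
W(m(-1, -5))*1768 = (7/(42 - 5))*1768 = (7/37)*1768 = 12376/37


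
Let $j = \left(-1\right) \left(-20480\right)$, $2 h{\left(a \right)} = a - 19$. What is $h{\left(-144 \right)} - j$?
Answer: $- \frac{41123}{2} \approx -20562.0$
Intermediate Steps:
$h{\left(a \right)} = - \frac{19}{2} + \frac{a}{2}$ ($h{\left(a \right)} = \frac{a - 19}{2} = \frac{-19 + a}{2} = - \frac{19}{2} + \frac{a}{2}$)
$j = 20480$
$h{\left(-144 \right)} - j = \left(- \frac{19}{2} + \frac{1}{2} \left(-144\right)\right) - 20480 = \left(- \frac{19}{2} - 72\right) - 20480 = - \frac{163}{2} - 20480 = - \frac{41123}{2}$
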